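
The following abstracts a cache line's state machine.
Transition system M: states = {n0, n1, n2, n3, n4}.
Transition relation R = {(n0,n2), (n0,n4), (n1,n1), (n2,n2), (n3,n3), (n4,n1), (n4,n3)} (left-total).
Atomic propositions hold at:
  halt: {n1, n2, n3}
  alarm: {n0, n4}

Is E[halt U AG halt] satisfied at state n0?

AG halt: greatest fixpoint, start Z0 = {n1, n2, n3}, keep only states in Sat with every successor in Z. Already a fixed point.
Sat(AG halt) = {n1, n2, n3}
E[halt U AG halt]: least fixpoint, start Z0 = Sat(AG halt) = {n1, n2, n3}, add states in Sat(halt) with some successor in Z. Already a fixed point.
Sat(E[halt U AG halt]) = {n1, n2, n3}
n0 ∉ Sat(E[halt U AG halt]) = {n1, n2, n3}, so the formula does not hold at n0.

No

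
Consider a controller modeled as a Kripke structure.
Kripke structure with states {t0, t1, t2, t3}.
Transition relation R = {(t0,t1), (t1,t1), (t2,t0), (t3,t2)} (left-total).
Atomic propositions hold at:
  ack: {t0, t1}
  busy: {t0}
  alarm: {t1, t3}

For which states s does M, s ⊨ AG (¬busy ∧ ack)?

{t1}

Sat(¬busy) = {t1, t2, t3}
Sat(¬busy ∧ ack) = {t1}
AG (¬busy ∧ ack): greatest fixpoint, start Z0 = {t1}, keep only states in Sat with every successor in Z. Already a fixed point.
Sat(AG (¬busy ∧ ack)) = {t1}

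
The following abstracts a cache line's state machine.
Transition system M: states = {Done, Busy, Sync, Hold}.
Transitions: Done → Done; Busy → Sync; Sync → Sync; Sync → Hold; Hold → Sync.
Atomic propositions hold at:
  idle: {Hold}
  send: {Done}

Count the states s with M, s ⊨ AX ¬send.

3

Sat(¬send) = {Busy, Sync, Hold}
Sat(AX ¬send) = {s : every successor in {Busy, Sync, Hold}} = {Busy, Sync, Hold}
|Sat(AX ¬send)| = |{Busy, Sync, Hold}| = 3.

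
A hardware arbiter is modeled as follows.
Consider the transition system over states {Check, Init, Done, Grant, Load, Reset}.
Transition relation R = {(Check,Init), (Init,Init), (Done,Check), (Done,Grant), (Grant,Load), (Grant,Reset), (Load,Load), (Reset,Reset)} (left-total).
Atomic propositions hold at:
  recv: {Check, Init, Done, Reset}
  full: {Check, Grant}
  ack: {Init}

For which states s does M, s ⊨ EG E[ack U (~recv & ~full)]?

Sat(~recv) = {Grant, Load}
Sat(~full) = {Init, Done, Load, Reset}
Sat(~recv & ~full) = {Load}
E[ack U (~recv & ~full)]: least fixpoint, start Z0 = Sat((~recv & ~full)) = {Load}, add states in Sat(ack) with some successor in Z. Already a fixed point.
Sat(E[ack U (~recv & ~full)]) = {Load}
EG E[ack U (~recv & ~full)]: greatest fixpoint, start Z0 = {Load}, keep only states in Sat with some successor in Z. Already a fixed point.
Sat(EG E[ack U (~recv & ~full)]) = {Load}

{Load}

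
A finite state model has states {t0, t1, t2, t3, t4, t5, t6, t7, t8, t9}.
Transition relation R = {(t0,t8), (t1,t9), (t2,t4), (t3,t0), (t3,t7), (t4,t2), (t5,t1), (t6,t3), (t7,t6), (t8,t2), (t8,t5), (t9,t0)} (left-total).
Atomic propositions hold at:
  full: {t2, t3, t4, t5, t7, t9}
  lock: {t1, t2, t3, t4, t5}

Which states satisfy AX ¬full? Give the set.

Sat(¬full) = {t0, t1, t6, t8}
Sat(AX ¬full) = {s : every successor in {t0, t1, t6, t8}} = {t0, t5, t7, t9}

{t0, t5, t7, t9}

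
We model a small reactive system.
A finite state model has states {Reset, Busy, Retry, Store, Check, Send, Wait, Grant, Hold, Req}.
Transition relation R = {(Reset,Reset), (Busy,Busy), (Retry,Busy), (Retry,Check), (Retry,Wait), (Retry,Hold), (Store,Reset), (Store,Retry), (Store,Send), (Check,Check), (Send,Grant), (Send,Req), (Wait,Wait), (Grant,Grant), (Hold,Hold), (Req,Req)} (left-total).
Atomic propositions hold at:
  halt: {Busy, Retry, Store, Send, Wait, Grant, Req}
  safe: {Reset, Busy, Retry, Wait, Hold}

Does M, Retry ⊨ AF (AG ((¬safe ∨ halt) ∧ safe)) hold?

Sat(¬safe) = {Store, Check, Send, Grant, Req}
Sat(¬safe ∨ halt) = {Busy, Retry, Store, Check, Send, Wait, Grant, Req}
Sat((¬safe ∨ halt) ∧ safe) = {Busy, Retry, Wait}
AG ((¬safe ∨ halt) ∧ safe): greatest fixpoint, start Z0 = {Busy, Retry, Wait}, keep only states in Sat with every successor in Z. Z1 = {Busy, Wait}; fixed.
Sat(AG ((¬safe ∨ halt) ∧ safe)) = {Busy, Wait}
AF (AG ((¬safe ∨ halt) ∧ safe)): least fixpoint, start Z0 = {Busy, Wait}, add states with every successor in Z. Already a fixed point.
Sat(AF (AG ((¬safe ∨ halt) ∧ safe))) = {Busy, Wait}
Retry ∉ Sat(AF (AG ((¬safe ∨ halt) ∧ safe))) = {Busy, Wait}, so the formula does not hold at Retry.

No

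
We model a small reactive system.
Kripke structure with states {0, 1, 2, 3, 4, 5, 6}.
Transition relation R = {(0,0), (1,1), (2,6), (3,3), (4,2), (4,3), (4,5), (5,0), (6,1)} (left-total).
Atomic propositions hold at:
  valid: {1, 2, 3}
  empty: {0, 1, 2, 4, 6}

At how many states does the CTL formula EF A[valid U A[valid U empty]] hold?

6

A[valid U empty]: least fixpoint, start Z0 = Sat(empty) = {0, 1, 2, 4, 6}, add states in Sat(valid) with every successor in Z. Already a fixed point.
Sat(A[valid U empty]) = {0, 1, 2, 4, 6}
A[valid U A[valid U empty]]: least fixpoint, start Z0 = Sat(A[valid U empty]) = {0, 1, 2, 4, 6}, add states in Sat(valid) with every successor in Z. Already a fixed point.
Sat(A[valid U A[valid U empty]]) = {0, 1, 2, 4, 6}
EF A[valid U A[valid U empty]]: least fixpoint, start Z0 = {0, 1, 2, 4, 6}, add states with some successor in Z. Z1 = {0, 1, 2, 4, 5, 6}; fixed.
Sat(EF A[valid U A[valid U empty]]) = {0, 1, 2, 4, 5, 6}
|Sat(EF A[valid U A[valid U empty]])| = |{0, 1, 2, 4, 5, 6}| = 6.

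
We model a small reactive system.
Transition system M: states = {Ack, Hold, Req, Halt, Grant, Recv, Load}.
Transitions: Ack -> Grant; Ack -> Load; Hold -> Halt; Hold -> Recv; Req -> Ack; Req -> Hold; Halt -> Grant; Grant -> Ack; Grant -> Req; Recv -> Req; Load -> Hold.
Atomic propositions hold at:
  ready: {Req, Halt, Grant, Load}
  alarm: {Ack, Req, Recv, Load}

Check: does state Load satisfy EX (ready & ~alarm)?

Sat(~alarm) = {Hold, Halt, Grant}
Sat(ready & ~alarm) = {Halt, Grant}
Sat(EX (ready & ~alarm)) = {s : some successor in {Halt, Grant}} = {Ack, Hold, Halt}
Load ∉ Sat(EX (ready & ~alarm)) = {Ack, Hold, Halt}, so the formula does not hold at Load.

No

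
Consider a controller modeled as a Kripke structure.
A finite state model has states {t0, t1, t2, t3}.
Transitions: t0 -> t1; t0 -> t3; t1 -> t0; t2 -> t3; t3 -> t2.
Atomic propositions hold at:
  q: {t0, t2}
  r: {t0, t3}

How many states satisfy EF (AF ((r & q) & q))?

2

Sat(r & q) = {t0}
Sat((r & q) & q) = {t0}
AF ((r & q) & q): least fixpoint, start Z0 = {t0}, add states with every successor in Z. Z1 = {t0, t1}; fixed.
Sat(AF ((r & q) & q)) = {t0, t1}
EF (AF ((r & q) & q)): least fixpoint, start Z0 = {t0, t1}, add states with some successor in Z. Already a fixed point.
Sat(EF (AF ((r & q) & q))) = {t0, t1}
|Sat(EF (AF ((r & q) & q)))| = |{t0, t1}| = 2.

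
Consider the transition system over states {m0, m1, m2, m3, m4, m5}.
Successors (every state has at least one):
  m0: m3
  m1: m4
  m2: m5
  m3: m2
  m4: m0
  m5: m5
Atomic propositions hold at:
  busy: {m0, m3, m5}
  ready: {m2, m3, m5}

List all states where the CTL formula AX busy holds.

{m0, m2, m4, m5}

Sat(AX busy) = {s : every successor in {m0, m3, m5}} = {m0, m2, m4, m5}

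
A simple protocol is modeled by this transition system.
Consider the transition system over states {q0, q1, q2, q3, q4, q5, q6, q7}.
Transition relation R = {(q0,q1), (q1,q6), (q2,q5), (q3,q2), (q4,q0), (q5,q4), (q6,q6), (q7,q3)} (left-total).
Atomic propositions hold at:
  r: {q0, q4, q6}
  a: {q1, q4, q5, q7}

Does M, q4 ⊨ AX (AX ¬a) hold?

No

Sat(¬a) = {q0, q2, q3, q6}
Sat(AX ¬a) = {s : every successor in {q0, q2, q3, q6}} = {q1, q3, q4, q6, q7}
Sat(AX (AX ¬a)) = {s : every successor in {q1, q3, q4, q6, q7}} = {q0, q1, q5, q6, q7}
q4 ∉ Sat(AX (AX ¬a)) = {q0, q1, q5, q6, q7}, so the formula does not hold at q4.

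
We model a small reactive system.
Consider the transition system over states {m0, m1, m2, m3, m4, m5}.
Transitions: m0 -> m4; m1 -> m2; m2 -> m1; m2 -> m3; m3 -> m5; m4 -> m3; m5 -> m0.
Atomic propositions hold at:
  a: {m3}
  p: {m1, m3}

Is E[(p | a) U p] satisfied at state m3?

Yes

Sat(p | a) = {m1, m3}
E[(p | a) U p]: least fixpoint, start Z0 = Sat(p) = {m1, m3}, add states in Sat(p | a) with some successor in Z. Already a fixed point.
Sat(E[(p | a) U p]) = {m1, m3}
m3 ∈ Sat(E[(p | a) U p]) = {m1, m3}, so the formula holds at m3.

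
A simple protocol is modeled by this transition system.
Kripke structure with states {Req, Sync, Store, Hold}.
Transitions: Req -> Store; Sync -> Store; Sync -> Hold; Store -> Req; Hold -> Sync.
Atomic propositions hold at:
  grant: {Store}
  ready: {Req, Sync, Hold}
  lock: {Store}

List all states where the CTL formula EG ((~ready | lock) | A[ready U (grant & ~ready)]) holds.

{Req, Store}

Sat(~ready) = {Store}
Sat(~ready | lock) = {Store}
Sat(grant & ~ready) = {Store}
A[ready U (grant & ~ready)]: least fixpoint, start Z0 = Sat((grant & ~ready)) = {Store}, add states in Sat(ready) with every successor in Z. Z1 = {Req, Store}; fixed.
Sat(A[ready U (grant & ~ready)]) = {Req, Store}
Sat((~ready | lock) | A[ready U (grant & ~ready)]) = {Req, Store}
EG ((~ready | lock) | A[ready U (grant & ~ready)]): greatest fixpoint, start Z0 = {Req, Store}, keep only states in Sat with some successor in Z. Already a fixed point.
Sat(EG ((~ready | lock) | A[ready U (grant & ~ready)])) = {Req, Store}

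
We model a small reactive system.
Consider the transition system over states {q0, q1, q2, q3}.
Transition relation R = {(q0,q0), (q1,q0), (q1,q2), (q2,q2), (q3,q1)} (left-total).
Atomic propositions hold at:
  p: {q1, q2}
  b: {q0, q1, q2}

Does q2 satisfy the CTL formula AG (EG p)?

Yes

EG p: greatest fixpoint, start Z0 = {q1, q2}, keep only states in Sat with some successor in Z. Already a fixed point.
Sat(EG p) = {q1, q2}
AG (EG p): greatest fixpoint, start Z0 = {q1, q2}, keep only states in Sat with every successor in Z. Z1 = {q2}; fixed.
Sat(AG (EG p)) = {q2}
q2 ∈ Sat(AG (EG p)) = {q2}, so the formula holds at q2.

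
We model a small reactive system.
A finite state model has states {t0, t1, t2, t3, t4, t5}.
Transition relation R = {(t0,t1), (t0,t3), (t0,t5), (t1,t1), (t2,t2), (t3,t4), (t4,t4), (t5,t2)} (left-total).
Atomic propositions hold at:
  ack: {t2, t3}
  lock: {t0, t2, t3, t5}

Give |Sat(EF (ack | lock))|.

4

Sat(ack | lock) = {t0, t2, t3, t5}
EF (ack | lock): least fixpoint, start Z0 = {t0, t2, t3, t5}, add states with some successor in Z. Already a fixed point.
Sat(EF (ack | lock)) = {t0, t2, t3, t5}
|Sat(EF (ack | lock))| = |{t0, t2, t3, t5}| = 4.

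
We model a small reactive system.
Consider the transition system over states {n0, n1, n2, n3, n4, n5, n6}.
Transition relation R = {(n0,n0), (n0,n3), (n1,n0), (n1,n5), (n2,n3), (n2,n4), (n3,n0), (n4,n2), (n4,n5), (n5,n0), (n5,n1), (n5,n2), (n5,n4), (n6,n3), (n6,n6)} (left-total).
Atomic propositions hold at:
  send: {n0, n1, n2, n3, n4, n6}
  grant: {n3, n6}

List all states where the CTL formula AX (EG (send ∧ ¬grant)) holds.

Sat(¬grant) = {n0, n1, n2, n4, n5}
Sat(send ∧ ¬grant) = {n0, n1, n2, n4}
EG (send ∧ ¬grant): greatest fixpoint, start Z0 = {n0, n1, n2, n4}, keep only states in Sat with some successor in Z. Already a fixed point.
Sat(EG (send ∧ ¬grant)) = {n0, n1, n2, n4}
Sat(AX (EG (send ∧ ¬grant))) = {s : every successor in {n0, n1, n2, n4}} = {n3, n5}

{n3, n5}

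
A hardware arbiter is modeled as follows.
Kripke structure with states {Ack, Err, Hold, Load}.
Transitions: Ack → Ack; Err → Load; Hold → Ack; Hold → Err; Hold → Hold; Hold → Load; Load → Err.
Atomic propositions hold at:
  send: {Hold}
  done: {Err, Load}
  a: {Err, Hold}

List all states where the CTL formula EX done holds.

{Err, Hold, Load}

Sat(EX done) = {s : some successor in {Err, Load}} = {Err, Hold, Load}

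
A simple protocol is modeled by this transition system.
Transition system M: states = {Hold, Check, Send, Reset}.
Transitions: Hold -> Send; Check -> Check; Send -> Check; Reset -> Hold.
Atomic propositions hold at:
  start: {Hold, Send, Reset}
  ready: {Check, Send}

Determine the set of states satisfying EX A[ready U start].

{Hold, Reset}

A[ready U start]: least fixpoint, start Z0 = Sat(start) = {Hold, Send, Reset}, add states in Sat(ready) with every successor in Z. Already a fixed point.
Sat(A[ready U start]) = {Hold, Send, Reset}
Sat(EX A[ready U start]) = {s : some successor in {Hold, Send, Reset}} = {Hold, Reset}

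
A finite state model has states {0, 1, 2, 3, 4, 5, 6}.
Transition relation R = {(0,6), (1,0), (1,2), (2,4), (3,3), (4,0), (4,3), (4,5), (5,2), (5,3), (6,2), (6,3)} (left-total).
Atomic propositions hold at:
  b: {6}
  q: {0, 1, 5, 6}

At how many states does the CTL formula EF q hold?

6

EF q: least fixpoint, start Z0 = {0, 1, 5, 6}, add states with some successor in Z. Z1 = {0, 1, 4, 5, 6}; Z2 = {0, 1, 2, 4, 5, 6}; fixed.
Sat(EF q) = {0, 1, 2, 4, 5, 6}
|Sat(EF q)| = |{0, 1, 2, 4, 5, 6}| = 6.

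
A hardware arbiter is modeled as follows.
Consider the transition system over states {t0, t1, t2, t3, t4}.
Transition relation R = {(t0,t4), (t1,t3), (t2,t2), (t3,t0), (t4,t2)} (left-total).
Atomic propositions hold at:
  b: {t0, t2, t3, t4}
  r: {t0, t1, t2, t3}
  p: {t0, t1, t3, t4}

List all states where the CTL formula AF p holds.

{t0, t1, t3, t4}

AF p: least fixpoint, start Z0 = {t0, t1, t3, t4}, add states with every successor in Z. Already a fixed point.
Sat(AF p) = {t0, t1, t3, t4}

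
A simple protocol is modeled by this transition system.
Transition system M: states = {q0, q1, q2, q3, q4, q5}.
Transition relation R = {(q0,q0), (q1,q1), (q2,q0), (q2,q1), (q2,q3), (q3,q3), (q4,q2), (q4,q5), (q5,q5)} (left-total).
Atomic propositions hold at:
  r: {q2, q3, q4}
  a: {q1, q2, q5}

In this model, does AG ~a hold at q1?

Sat(~a) = {q0, q3, q4}
AG ~a: greatest fixpoint, start Z0 = {q0, q3, q4}, keep only states in Sat with every successor in Z. Z1 = {q0, q3}; fixed.
Sat(AG ~a) = {q0, q3}
q1 ∉ Sat(AG ~a) = {q0, q3}, so the formula does not hold at q1.

No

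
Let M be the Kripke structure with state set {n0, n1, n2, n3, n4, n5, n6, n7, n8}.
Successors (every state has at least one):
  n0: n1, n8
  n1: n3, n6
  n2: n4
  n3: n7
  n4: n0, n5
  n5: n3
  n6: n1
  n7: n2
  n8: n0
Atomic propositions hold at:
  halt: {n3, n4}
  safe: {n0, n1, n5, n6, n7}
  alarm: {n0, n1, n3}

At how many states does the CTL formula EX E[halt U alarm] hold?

7

E[halt U alarm]: least fixpoint, start Z0 = Sat(alarm) = {n0, n1, n3}, add states in Sat(halt) with some successor in Z. Z1 = {n0, n1, n3, n4}; fixed.
Sat(E[halt U alarm]) = {n0, n1, n3, n4}
Sat(EX E[halt U alarm]) = {s : some successor in {n0, n1, n3, n4}} = {n0, n1, n2, n4, n5, n6, n8}
|Sat(EX E[halt U alarm])| = |{n0, n1, n2, n4, n5, n6, n8}| = 7.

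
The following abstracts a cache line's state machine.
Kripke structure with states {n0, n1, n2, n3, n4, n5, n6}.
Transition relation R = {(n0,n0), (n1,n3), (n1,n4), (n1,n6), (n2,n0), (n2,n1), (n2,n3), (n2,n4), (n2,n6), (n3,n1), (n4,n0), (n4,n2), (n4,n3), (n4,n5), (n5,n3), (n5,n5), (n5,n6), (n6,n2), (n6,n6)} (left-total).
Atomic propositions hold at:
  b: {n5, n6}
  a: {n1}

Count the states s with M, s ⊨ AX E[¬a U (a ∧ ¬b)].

4

Sat(¬a) = {n0, n2, n3, n4, n5, n6}
Sat(¬b) = {n0, n1, n2, n3, n4}
Sat(a ∧ ¬b) = {n1}
E[¬a U (a ∧ ¬b)]: least fixpoint, start Z0 = Sat((a ∧ ¬b)) = {n1}, add states in Sat(¬a) with some successor in Z. Z1 = {n1, n2, n3}; Z2 = {n1, n2, n3, n4, n5, n6}; fixed.
Sat(E[¬a U (a ∧ ¬b)]) = {n1, n2, n3, n4, n5, n6}
Sat(AX E[¬a U (a ∧ ¬b)]) = {s : every successor in {n1, n2, n3, n4, n5, n6}} = {n1, n3, n5, n6}
|Sat(AX E[¬a U (a ∧ ¬b)])| = |{n1, n3, n5, n6}| = 4.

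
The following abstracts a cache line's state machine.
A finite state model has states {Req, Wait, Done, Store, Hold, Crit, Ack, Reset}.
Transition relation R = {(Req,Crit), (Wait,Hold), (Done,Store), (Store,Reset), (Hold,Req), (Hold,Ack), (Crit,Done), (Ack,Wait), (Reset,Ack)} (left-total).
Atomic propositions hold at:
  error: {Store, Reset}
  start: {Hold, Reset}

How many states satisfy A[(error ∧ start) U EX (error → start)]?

7

Sat(error ∧ start) = {Reset}
Sat(error → start) = {Req, Wait, Done, Hold, Crit, Ack, Reset}
Sat(EX (error → start)) = {s : some successor in {Req, Wait, Done, Hold, Crit, Ack, Reset}} = {Req, Wait, Store, Hold, Crit, Ack, Reset}
A[(error ∧ start) U EX (error → start)]: least fixpoint, start Z0 = Sat(EX (error → start)) = {Req, Wait, Store, Hold, Crit, Ack, Reset}, add states in Sat(error ∧ start) with every successor in Z. Already a fixed point.
Sat(A[(error ∧ start) U EX (error → start)]) = {Req, Wait, Store, Hold, Crit, Ack, Reset}
|Sat(A[(error ∧ start) U EX (error → start)])| = |{Req, Wait, Store, Hold, Crit, Ack, Reset}| = 7.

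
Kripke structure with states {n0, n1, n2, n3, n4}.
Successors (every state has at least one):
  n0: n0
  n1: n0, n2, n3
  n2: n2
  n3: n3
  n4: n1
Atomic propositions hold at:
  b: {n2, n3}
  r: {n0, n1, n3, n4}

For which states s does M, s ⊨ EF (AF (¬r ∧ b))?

{n1, n2, n4}

Sat(¬r) = {n2}
Sat(¬r ∧ b) = {n2}
AF (¬r ∧ b): least fixpoint, start Z0 = {n2}, add states with every successor in Z. Already a fixed point.
Sat(AF (¬r ∧ b)) = {n2}
EF (AF (¬r ∧ b)): least fixpoint, start Z0 = {n2}, add states with some successor in Z. Z1 = {n1, n2}; Z2 = {n1, n2, n4}; fixed.
Sat(EF (AF (¬r ∧ b))) = {n1, n2, n4}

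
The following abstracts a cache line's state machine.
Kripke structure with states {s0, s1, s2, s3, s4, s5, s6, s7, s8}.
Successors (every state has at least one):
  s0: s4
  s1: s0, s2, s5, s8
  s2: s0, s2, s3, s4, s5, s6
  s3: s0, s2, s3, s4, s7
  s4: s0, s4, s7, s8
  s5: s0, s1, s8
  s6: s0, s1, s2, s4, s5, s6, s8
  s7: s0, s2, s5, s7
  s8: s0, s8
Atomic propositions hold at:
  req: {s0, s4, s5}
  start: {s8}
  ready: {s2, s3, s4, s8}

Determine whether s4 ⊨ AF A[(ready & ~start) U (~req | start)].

Sat(~start) = {s0, s1, s2, s3, s4, s5, s6, s7}
Sat(ready & ~start) = {s2, s3, s4}
Sat(~req) = {s1, s2, s3, s6, s7, s8}
Sat(~req | start) = {s1, s2, s3, s6, s7, s8}
A[(ready & ~start) U (~req | start)]: least fixpoint, start Z0 = Sat((~req | start)) = {s1, s2, s3, s6, s7, s8}, add states in Sat(ready & ~start) with every successor in Z. Already a fixed point.
Sat(A[(ready & ~start) U (~req | start)]) = {s1, s2, s3, s6, s7, s8}
AF A[(ready & ~start) U (~req | start)]: least fixpoint, start Z0 = {s1, s2, s3, s6, s7, s8}, add states with every successor in Z. Already a fixed point.
Sat(AF A[(ready & ~start) U (~req | start)]) = {s1, s2, s3, s6, s7, s8}
s4 ∉ Sat(AF A[(ready & ~start) U (~req | start)]) = {s1, s2, s3, s6, s7, s8}, so the formula does not hold at s4.

No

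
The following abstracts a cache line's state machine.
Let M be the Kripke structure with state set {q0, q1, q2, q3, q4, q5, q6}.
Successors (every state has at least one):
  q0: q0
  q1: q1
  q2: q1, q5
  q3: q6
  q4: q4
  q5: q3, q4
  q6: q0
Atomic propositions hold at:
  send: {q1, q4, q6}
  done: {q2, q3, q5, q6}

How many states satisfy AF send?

AF send: least fixpoint, start Z0 = {q1, q4, q6}, add states with every successor in Z. Z1 = {q1, q3, q4, q6}; Z2 = {q1, q3, q4, q5, q6}; Z3 = {q1, q2, q3, q4, q5, q6}; fixed.
Sat(AF send) = {q1, q2, q3, q4, q5, q6}
|Sat(AF send)| = |{q1, q2, q3, q4, q5, q6}| = 6.

6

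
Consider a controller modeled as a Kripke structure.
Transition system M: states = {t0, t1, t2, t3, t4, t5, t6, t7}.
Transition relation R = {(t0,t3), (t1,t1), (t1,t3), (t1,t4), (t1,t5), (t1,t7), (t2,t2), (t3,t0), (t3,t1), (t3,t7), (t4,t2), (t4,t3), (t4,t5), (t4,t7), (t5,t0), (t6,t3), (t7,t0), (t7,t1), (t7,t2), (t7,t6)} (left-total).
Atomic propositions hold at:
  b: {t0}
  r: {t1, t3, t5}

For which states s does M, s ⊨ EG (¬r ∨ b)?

{t2, t4, t7}

Sat(¬r) = {t0, t2, t4, t6, t7}
Sat(¬r ∨ b) = {t0, t2, t4, t6, t7}
EG (¬r ∨ b): greatest fixpoint, start Z0 = {t0, t2, t4, t6, t7}, keep only states in Sat with some successor in Z. Z1 = {t2, t4, t7}; fixed.
Sat(EG (¬r ∨ b)) = {t2, t4, t7}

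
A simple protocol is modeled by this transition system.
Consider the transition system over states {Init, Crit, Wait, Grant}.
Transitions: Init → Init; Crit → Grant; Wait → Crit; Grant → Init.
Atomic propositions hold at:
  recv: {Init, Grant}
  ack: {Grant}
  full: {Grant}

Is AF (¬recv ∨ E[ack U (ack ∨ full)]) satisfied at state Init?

Sat(¬recv) = {Crit, Wait}
Sat(ack ∨ full) = {Grant}
E[ack U (ack ∨ full)]: least fixpoint, start Z0 = Sat((ack ∨ full)) = {Grant}, add states in Sat(ack) with some successor in Z. Already a fixed point.
Sat(E[ack U (ack ∨ full)]) = {Grant}
Sat(¬recv ∨ E[ack U (ack ∨ full)]) = {Crit, Wait, Grant}
AF (¬recv ∨ E[ack U (ack ∨ full)]): least fixpoint, start Z0 = {Crit, Wait, Grant}, add states with every successor in Z. Already a fixed point.
Sat(AF (¬recv ∨ E[ack U (ack ∨ full)])) = {Crit, Wait, Grant}
Init ∉ Sat(AF (¬recv ∨ E[ack U (ack ∨ full)])) = {Crit, Wait, Grant}, so the formula does not hold at Init.

No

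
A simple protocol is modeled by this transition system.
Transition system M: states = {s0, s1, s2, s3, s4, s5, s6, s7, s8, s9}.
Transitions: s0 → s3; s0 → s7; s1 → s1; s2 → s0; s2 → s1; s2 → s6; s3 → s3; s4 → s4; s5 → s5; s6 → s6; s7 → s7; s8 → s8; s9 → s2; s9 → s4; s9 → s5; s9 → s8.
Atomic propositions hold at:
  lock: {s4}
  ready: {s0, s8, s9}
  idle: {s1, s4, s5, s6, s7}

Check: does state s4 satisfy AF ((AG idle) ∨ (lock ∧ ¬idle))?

AG idle: greatest fixpoint, start Z0 = {s1, s4, s5, s6, s7}, keep only states in Sat with every successor in Z. Already a fixed point.
Sat(AG idle) = {s1, s4, s5, s6, s7}
Sat(¬idle) = {s0, s2, s3, s8, s9}
Sat(lock ∧ ¬idle) = ∅
Sat((AG idle) ∨ (lock ∧ ¬idle)) = {s1, s4, s5, s6, s7}
AF ((AG idle) ∨ (lock ∧ ¬idle)): least fixpoint, start Z0 = {s1, s4, s5, s6, s7}, add states with every successor in Z. Already a fixed point.
Sat(AF ((AG idle) ∨ (lock ∧ ¬idle))) = {s1, s4, s5, s6, s7}
s4 ∈ Sat(AF ((AG idle) ∨ (lock ∧ ¬idle))) = {s1, s4, s5, s6, s7}, so the formula holds at s4.

Yes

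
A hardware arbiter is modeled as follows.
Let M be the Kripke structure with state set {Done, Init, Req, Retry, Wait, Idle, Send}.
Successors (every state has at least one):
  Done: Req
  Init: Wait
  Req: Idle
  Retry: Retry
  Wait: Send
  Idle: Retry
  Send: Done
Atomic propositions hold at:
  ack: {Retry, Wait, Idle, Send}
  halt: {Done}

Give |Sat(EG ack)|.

2

EG ack: greatest fixpoint, start Z0 = {Retry, Wait, Idle, Send}, keep only states in Sat with some successor in Z. Z1 = {Retry, Wait, Idle}; Z2 = {Retry, Idle}; fixed.
Sat(EG ack) = {Retry, Idle}
|Sat(EG ack)| = |{Retry, Idle}| = 2.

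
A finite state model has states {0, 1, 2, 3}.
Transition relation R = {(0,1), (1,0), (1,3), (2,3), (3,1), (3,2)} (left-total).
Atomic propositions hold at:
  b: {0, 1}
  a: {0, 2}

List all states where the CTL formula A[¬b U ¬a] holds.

Sat(¬b) = {2, 3}
Sat(¬a) = {1, 3}
A[¬b U ¬a]: least fixpoint, start Z0 = Sat(¬a) = {1, 3}, add states in Sat(¬b) with every successor in Z. Z1 = {1, 2, 3}; fixed.
Sat(A[¬b U ¬a]) = {1, 2, 3}

{1, 2, 3}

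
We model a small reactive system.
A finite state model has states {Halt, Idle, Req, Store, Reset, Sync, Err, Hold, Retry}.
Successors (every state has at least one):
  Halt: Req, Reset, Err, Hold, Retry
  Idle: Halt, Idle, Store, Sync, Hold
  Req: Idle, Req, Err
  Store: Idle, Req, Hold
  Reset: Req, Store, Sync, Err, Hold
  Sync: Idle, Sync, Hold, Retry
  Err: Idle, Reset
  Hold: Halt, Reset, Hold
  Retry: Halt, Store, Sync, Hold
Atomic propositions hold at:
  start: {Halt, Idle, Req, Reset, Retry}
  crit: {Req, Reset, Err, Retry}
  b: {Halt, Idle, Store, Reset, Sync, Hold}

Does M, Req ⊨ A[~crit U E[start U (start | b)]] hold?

Sat(~crit) = {Halt, Idle, Store, Sync, Hold}
Sat(start | b) = {Halt, Idle, Req, Store, Reset, Sync, Hold, Retry}
E[start U (start | b)]: least fixpoint, start Z0 = Sat((start | b)) = {Halt, Idle, Req, Store, Reset, Sync, Hold, Retry}, add states in Sat(start) with some successor in Z. Already a fixed point.
Sat(E[start U (start | b)]) = {Halt, Idle, Req, Store, Reset, Sync, Hold, Retry}
A[~crit U E[start U (start | b)]]: least fixpoint, start Z0 = Sat(E[start U (start | b)]) = {Halt, Idle, Req, Store, Reset, Sync, Hold, Retry}, add states in Sat(~crit) with every successor in Z. Already a fixed point.
Sat(A[~crit U E[start U (start | b)]]) = {Halt, Idle, Req, Store, Reset, Sync, Hold, Retry}
Req ∈ Sat(A[~crit U E[start U (start | b)]]) = {Halt, Idle, Req, Store, Reset, Sync, Hold, Retry}, so the formula holds at Req.

Yes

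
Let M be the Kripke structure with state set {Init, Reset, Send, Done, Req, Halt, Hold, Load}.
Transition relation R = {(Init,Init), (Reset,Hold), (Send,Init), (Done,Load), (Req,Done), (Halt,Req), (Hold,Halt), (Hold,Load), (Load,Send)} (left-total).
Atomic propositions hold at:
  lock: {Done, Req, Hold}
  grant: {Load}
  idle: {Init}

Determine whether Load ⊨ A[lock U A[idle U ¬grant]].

Sat(¬grant) = {Init, Reset, Send, Done, Req, Halt, Hold}
A[idle U ¬grant]: least fixpoint, start Z0 = Sat(¬grant) = {Init, Reset, Send, Done, Req, Halt, Hold}, add states in Sat(idle) with every successor in Z. Already a fixed point.
Sat(A[idle U ¬grant]) = {Init, Reset, Send, Done, Req, Halt, Hold}
A[lock U A[idle U ¬grant]]: least fixpoint, start Z0 = Sat(A[idle U ¬grant]) = {Init, Reset, Send, Done, Req, Halt, Hold}, add states in Sat(lock) with every successor in Z. Already a fixed point.
Sat(A[lock U A[idle U ¬grant]]) = {Init, Reset, Send, Done, Req, Halt, Hold}
Load ∉ Sat(A[lock U A[idle U ¬grant]]) = {Init, Reset, Send, Done, Req, Halt, Hold}, so the formula does not hold at Load.

No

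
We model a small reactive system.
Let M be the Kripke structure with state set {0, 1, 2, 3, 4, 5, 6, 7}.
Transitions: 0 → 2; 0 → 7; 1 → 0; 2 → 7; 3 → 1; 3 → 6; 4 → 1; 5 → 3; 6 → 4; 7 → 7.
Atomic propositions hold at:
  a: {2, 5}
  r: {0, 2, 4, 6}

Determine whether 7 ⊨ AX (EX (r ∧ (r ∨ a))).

No

Sat(r ∨ a) = {0, 2, 4, 5, 6}
Sat(r ∧ (r ∨ a)) = {0, 2, 4, 6}
Sat(EX (r ∧ (r ∨ a))) = {s : some successor in {0, 2, 4, 6}} = {0, 1, 3, 6}
Sat(AX (EX (r ∧ (r ∨ a)))) = {s : every successor in {0, 1, 3, 6}} = {1, 3, 4, 5}
7 ∉ Sat(AX (EX (r ∧ (r ∨ a)))) = {1, 3, 4, 5}, so the formula does not hold at 7.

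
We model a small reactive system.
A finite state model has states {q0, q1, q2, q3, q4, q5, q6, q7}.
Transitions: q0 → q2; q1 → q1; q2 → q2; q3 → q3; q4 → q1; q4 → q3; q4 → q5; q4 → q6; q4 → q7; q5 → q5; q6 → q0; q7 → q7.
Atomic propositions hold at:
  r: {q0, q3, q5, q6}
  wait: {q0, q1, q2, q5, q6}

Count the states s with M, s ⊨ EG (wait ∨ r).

6

Sat(wait ∨ r) = {q0, q1, q2, q3, q5, q6}
EG (wait ∨ r): greatest fixpoint, start Z0 = {q0, q1, q2, q3, q5, q6}, keep only states in Sat with some successor in Z. Already a fixed point.
Sat(EG (wait ∨ r)) = {q0, q1, q2, q3, q5, q6}
|Sat(EG (wait ∨ r))| = |{q0, q1, q2, q3, q5, q6}| = 6.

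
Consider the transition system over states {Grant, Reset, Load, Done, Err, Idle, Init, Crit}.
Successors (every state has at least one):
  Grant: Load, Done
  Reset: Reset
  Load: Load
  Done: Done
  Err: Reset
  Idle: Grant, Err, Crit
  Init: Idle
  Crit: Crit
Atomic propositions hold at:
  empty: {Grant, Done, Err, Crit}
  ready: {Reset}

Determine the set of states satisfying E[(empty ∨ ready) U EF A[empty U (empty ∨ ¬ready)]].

{Grant, Load, Done, Err, Idle, Init, Crit}

Sat(empty ∨ ready) = {Grant, Reset, Done, Err, Crit}
Sat(¬ready) = {Grant, Load, Done, Err, Idle, Init, Crit}
Sat(empty ∨ ¬ready) = {Grant, Load, Done, Err, Idle, Init, Crit}
A[empty U (empty ∨ ¬ready)]: least fixpoint, start Z0 = Sat((empty ∨ ¬ready)) = {Grant, Load, Done, Err, Idle, Init, Crit}, add states in Sat(empty) with every successor in Z. Already a fixed point.
Sat(A[empty U (empty ∨ ¬ready)]) = {Grant, Load, Done, Err, Idle, Init, Crit}
EF A[empty U (empty ∨ ¬ready)]: least fixpoint, start Z0 = {Grant, Load, Done, Err, Idle, Init, Crit}, add states with some successor in Z. Already a fixed point.
Sat(EF A[empty U (empty ∨ ¬ready)]) = {Grant, Load, Done, Err, Idle, Init, Crit}
E[(empty ∨ ready) U EF A[empty U (empty ∨ ¬ready)]]: least fixpoint, start Z0 = Sat(EF A[empty U (empty ∨ ¬ready)]) = {Grant, Load, Done, Err, Idle, Init, Crit}, add states in Sat(empty ∨ ready) with some successor in Z. Already a fixed point.
Sat(E[(empty ∨ ready) U EF A[empty U (empty ∨ ¬ready)]]) = {Grant, Load, Done, Err, Idle, Init, Crit}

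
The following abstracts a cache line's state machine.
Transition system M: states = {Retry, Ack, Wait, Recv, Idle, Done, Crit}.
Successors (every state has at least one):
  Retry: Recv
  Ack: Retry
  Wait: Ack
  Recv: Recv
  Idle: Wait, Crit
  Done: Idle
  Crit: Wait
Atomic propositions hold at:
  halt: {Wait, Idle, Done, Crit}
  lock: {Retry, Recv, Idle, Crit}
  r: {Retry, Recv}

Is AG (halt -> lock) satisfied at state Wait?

Sat(halt -> lock) = {Retry, Ack, Recv, Idle, Crit}
AG (halt -> lock): greatest fixpoint, start Z0 = {Retry, Ack, Recv, Idle, Crit}, keep only states in Sat with every successor in Z. Z1 = {Retry, Ack, Recv}; fixed.
Sat(AG (halt -> lock)) = {Retry, Ack, Recv}
Wait ∉ Sat(AG (halt -> lock)) = {Retry, Ack, Recv}, so the formula does not hold at Wait.

No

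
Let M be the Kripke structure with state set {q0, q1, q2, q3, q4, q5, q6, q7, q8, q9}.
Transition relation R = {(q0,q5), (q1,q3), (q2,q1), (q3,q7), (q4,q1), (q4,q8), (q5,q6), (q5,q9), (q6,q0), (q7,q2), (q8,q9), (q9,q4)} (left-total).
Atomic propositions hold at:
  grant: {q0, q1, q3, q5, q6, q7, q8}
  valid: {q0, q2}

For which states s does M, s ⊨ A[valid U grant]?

A[valid U grant]: least fixpoint, start Z0 = Sat(grant) = {q0, q1, q3, q5, q6, q7, q8}, add states in Sat(valid) with every successor in Z. Z1 = {q0, q1, q2, q3, q5, q6, q7, q8}; fixed.
Sat(A[valid U grant]) = {q0, q1, q2, q3, q5, q6, q7, q8}

{q0, q1, q2, q3, q5, q6, q7, q8}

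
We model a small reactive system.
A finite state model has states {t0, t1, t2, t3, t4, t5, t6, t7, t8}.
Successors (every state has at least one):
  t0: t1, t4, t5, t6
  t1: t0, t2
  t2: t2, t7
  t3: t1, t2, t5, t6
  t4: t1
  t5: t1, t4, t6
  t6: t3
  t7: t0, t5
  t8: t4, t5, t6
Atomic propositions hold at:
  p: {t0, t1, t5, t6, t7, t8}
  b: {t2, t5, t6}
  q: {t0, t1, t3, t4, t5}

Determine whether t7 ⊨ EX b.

Sat(EX b) = {s : some successor in {t2, t5, t6}} = {t0, t1, t2, t3, t5, t7, t8}
t7 ∈ Sat(EX b) = {t0, t1, t2, t3, t5, t7, t8}, so the formula holds at t7.

Yes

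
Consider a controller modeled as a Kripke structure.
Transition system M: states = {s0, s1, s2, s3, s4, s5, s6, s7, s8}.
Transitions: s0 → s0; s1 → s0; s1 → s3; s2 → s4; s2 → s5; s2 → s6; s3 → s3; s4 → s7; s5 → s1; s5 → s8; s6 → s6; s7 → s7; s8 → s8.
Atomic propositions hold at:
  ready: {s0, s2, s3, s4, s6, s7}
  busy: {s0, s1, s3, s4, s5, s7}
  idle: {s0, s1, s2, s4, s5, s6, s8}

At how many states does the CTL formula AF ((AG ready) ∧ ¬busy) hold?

AG ready: greatest fixpoint, start Z0 = {s0, s2, s3, s4, s6, s7}, keep only states in Sat with every successor in Z. Z1 = {s0, s3, s4, s6, s7}; fixed.
Sat(AG ready) = {s0, s3, s4, s6, s7}
Sat(¬busy) = {s2, s6, s8}
Sat((AG ready) ∧ ¬busy) = {s6}
AF ((AG ready) ∧ ¬busy): least fixpoint, start Z0 = {s6}, add states with every successor in Z. Already a fixed point.
Sat(AF ((AG ready) ∧ ¬busy)) = {s6}
|Sat(AF ((AG ready) ∧ ¬busy))| = |{s6}| = 1.

1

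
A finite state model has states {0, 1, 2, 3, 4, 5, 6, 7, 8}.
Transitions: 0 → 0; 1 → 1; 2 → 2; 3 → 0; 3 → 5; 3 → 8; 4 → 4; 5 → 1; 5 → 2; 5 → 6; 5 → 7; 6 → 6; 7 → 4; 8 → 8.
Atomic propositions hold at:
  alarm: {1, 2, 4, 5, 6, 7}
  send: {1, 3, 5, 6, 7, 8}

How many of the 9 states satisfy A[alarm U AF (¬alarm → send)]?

Sat(¬alarm) = {0, 3, 8}
Sat(¬alarm → send) = {1, 2, 3, 4, 5, 6, 7, 8}
AF (¬alarm → send): least fixpoint, start Z0 = {1, 2, 3, 4, 5, 6, 7, 8}, add states with every successor in Z. Already a fixed point.
Sat(AF (¬alarm → send)) = {1, 2, 3, 4, 5, 6, 7, 8}
A[alarm U AF (¬alarm → send)]: least fixpoint, start Z0 = Sat(AF (¬alarm → send)) = {1, 2, 3, 4, 5, 6, 7, 8}, add states in Sat(alarm) with every successor in Z. Already a fixed point.
Sat(A[alarm U AF (¬alarm → send)]) = {1, 2, 3, 4, 5, 6, 7, 8}
|Sat(A[alarm U AF (¬alarm → send)])| = |{1, 2, 3, 4, 5, 6, 7, 8}| = 8.

8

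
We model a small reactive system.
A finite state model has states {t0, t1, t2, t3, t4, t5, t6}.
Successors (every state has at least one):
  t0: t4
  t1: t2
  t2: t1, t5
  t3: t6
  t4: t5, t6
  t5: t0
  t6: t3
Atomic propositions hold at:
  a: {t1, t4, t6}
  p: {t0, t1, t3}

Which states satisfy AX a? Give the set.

{t0, t3}

Sat(AX a) = {s : every successor in {t1, t4, t6}} = {t0, t3}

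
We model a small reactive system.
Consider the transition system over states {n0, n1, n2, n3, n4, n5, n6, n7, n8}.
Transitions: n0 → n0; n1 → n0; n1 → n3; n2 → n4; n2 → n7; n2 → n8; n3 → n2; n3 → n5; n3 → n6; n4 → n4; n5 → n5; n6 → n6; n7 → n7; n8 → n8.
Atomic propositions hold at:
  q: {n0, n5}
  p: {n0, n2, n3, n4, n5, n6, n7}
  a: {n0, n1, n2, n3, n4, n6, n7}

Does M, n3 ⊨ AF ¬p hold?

No

Sat(¬p) = {n1, n8}
AF ¬p: least fixpoint, start Z0 = {n1, n8}, add states with every successor in Z. Already a fixed point.
Sat(AF ¬p) = {n1, n8}
n3 ∉ Sat(AF ¬p) = {n1, n8}, so the formula does not hold at n3.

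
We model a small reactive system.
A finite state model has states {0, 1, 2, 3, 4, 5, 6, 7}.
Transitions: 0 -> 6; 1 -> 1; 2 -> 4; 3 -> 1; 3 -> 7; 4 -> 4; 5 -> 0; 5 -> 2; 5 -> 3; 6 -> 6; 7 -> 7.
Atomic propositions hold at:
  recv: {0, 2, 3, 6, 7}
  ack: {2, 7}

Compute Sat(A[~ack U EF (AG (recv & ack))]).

Sat(~ack) = {0, 1, 3, 4, 5, 6}
Sat(recv & ack) = {2, 7}
AG (recv & ack): greatest fixpoint, start Z0 = {2, 7}, keep only states in Sat with every successor in Z. Z1 = {7}; fixed.
Sat(AG (recv & ack)) = {7}
EF (AG (recv & ack)): least fixpoint, start Z0 = {7}, add states with some successor in Z. Z1 = {3, 7}; Z2 = {3, 5, 7}; fixed.
Sat(EF (AG (recv & ack))) = {3, 5, 7}
A[~ack U EF (AG (recv & ack))]: least fixpoint, start Z0 = Sat(EF (AG (recv & ack))) = {3, 5, 7}, add states in Sat(~ack) with every successor in Z. Already a fixed point.
Sat(A[~ack U EF (AG (recv & ack))]) = {3, 5, 7}

{3, 5, 7}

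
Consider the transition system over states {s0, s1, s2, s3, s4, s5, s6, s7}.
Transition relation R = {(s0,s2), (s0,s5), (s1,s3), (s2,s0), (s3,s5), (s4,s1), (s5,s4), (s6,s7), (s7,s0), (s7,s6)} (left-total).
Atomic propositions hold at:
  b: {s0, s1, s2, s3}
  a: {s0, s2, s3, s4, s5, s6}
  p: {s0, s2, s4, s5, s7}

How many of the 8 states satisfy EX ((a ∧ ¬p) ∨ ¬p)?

3

Sat(¬p) = {s1, s3, s6}
Sat(a ∧ ¬p) = {s3, s6}
Sat((a ∧ ¬p) ∨ ¬p) = {s1, s3, s6}
Sat(EX ((a ∧ ¬p) ∨ ¬p)) = {s : some successor in {s1, s3, s6}} = {s1, s4, s7}
|Sat(EX ((a ∧ ¬p) ∨ ¬p))| = |{s1, s4, s7}| = 3.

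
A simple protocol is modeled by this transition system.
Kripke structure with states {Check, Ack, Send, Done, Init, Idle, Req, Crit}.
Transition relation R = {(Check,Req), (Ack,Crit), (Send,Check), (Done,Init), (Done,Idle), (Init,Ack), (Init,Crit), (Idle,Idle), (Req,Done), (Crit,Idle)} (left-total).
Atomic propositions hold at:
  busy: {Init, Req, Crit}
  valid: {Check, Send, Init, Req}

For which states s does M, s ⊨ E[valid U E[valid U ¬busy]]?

{Check, Ack, Send, Done, Init, Idle, Req}

Sat(¬busy) = {Check, Ack, Send, Done, Idle}
E[valid U ¬busy]: least fixpoint, start Z0 = Sat(¬busy) = {Check, Ack, Send, Done, Idle}, add states in Sat(valid) with some successor in Z. Z1 = {Check, Ack, Send, Done, Init, Idle, Req}; fixed.
Sat(E[valid U ¬busy]) = {Check, Ack, Send, Done, Init, Idle, Req}
E[valid U E[valid U ¬busy]]: least fixpoint, start Z0 = Sat(E[valid U ¬busy]) = {Check, Ack, Send, Done, Init, Idle, Req}, add states in Sat(valid) with some successor in Z. Already a fixed point.
Sat(E[valid U E[valid U ¬busy]]) = {Check, Ack, Send, Done, Init, Idle, Req}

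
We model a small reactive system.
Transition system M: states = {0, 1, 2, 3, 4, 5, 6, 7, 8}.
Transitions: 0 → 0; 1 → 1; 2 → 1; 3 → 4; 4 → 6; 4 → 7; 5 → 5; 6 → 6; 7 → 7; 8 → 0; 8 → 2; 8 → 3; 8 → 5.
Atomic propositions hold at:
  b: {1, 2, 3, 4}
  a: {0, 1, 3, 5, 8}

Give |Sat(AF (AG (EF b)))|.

EF b: least fixpoint, start Z0 = {1, 2, 3, 4}, add states with some successor in Z. Z1 = {1, 2, 3, 4, 8}; fixed.
Sat(EF b) = {1, 2, 3, 4, 8}
AG (EF b): greatest fixpoint, start Z0 = {1, 2, 3, 4, 8}, keep only states in Sat with every successor in Z. Z1 = {1, 2, 3}; Z2 = {1, 2}; fixed.
Sat(AG (EF b)) = {1, 2}
AF (AG (EF b)): least fixpoint, start Z0 = {1, 2}, add states with every successor in Z. Already a fixed point.
Sat(AF (AG (EF b))) = {1, 2}
|Sat(AF (AG (EF b)))| = |{1, 2}| = 2.

2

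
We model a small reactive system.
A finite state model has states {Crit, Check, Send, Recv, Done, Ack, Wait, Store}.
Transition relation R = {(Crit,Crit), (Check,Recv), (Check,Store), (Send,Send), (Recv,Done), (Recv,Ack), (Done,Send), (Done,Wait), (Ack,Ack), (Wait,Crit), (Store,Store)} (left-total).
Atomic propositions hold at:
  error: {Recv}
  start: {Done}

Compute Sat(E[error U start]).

{Recv, Done}

E[error U start]: least fixpoint, start Z0 = Sat(start) = {Done}, add states in Sat(error) with some successor in Z. Z1 = {Recv, Done}; fixed.
Sat(E[error U start]) = {Recv, Done}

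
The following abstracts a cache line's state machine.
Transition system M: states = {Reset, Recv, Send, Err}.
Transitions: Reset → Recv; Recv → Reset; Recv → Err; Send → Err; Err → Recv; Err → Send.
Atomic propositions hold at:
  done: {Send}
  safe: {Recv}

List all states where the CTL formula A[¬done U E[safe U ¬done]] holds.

Sat(¬done) = {Reset, Recv, Err}
E[safe U ¬done]: least fixpoint, start Z0 = Sat(¬done) = {Reset, Recv, Err}, add states in Sat(safe) with some successor in Z. Already a fixed point.
Sat(E[safe U ¬done]) = {Reset, Recv, Err}
A[¬done U E[safe U ¬done]]: least fixpoint, start Z0 = Sat(E[safe U ¬done]) = {Reset, Recv, Err}, add states in Sat(¬done) with every successor in Z. Already a fixed point.
Sat(A[¬done U E[safe U ¬done]]) = {Reset, Recv, Err}

{Reset, Recv, Err}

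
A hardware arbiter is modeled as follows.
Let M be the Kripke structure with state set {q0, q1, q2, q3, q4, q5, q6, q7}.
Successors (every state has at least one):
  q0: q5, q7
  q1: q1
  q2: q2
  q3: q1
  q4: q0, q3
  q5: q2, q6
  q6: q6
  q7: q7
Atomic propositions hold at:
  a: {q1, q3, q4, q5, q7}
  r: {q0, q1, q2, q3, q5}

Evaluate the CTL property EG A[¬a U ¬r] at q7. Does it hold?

Yes

Sat(¬a) = {q0, q2, q6}
Sat(¬r) = {q4, q6, q7}
A[¬a U ¬r]: least fixpoint, start Z0 = Sat(¬r) = {q4, q6, q7}, add states in Sat(¬a) with every successor in Z. Already a fixed point.
Sat(A[¬a U ¬r]) = {q4, q6, q7}
EG A[¬a U ¬r]: greatest fixpoint, start Z0 = {q4, q6, q7}, keep only states in Sat with some successor in Z. Z1 = {q6, q7}; fixed.
Sat(EG A[¬a U ¬r]) = {q6, q7}
q7 ∈ Sat(EG A[¬a U ¬r]) = {q6, q7}, so the formula holds at q7.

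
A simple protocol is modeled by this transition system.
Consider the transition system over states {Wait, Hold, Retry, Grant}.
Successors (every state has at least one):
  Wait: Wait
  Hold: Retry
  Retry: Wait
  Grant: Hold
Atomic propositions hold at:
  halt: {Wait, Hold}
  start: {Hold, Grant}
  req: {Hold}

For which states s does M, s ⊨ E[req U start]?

E[req U start]: least fixpoint, start Z0 = Sat(start) = {Hold, Grant}, add states in Sat(req) with some successor in Z. Already a fixed point.
Sat(E[req U start]) = {Hold, Grant}

{Hold, Grant}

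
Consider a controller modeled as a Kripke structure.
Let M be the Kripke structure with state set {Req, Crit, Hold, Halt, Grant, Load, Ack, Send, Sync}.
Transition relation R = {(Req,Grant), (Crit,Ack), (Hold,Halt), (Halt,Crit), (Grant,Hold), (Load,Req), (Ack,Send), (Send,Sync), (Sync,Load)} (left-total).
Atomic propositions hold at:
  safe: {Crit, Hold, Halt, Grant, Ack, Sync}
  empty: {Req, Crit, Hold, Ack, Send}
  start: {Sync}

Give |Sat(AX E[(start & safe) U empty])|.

Sat(start & safe) = {Sync}
E[(start & safe) U empty]: least fixpoint, start Z0 = Sat(empty) = {Req, Crit, Hold, Ack, Send}, add states in Sat(start & safe) with some successor in Z. Already a fixed point.
Sat(E[(start & safe) U empty]) = {Req, Crit, Hold, Ack, Send}
Sat(AX E[(start & safe) U empty]) = {s : every successor in {Req, Crit, Hold, Ack, Send}} = {Crit, Halt, Grant, Load, Ack}
|Sat(AX E[(start & safe) U empty])| = |{Crit, Halt, Grant, Load, Ack}| = 5.

5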